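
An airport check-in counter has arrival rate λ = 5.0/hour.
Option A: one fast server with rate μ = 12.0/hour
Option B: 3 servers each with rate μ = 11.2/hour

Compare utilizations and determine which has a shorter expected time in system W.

Option A: single server μ = 12.0 (M/M/1)
  ρ_A = 5.0/12.0 = 0.4167
  W_A = 1/(μ-λ) = 1/(12.0-5.0) = 1/7.00 = 0.1429

Option B: 3 servers μ = 11.2 (M/M/3)
  ρ_B = λ/(cμ) = 5.0/(3×11.2) = 0.1488
  Offered load a = λ/μ = cρ = 5.0/11.2 = 0.4464
  P₀ = [ Σₙ₌₀^2 aⁿ/n! + a^3/(3!(1-ρ)) ]⁻¹
  Σ = a^0/0! + a^1/1! + a^2/2! = 1.0000 + 0.44643 + 0.099649 = 1.5461
  a^3/(3!(1-ρ)) = 0.08897/(6 × 0.8512) = 0.01742
  P₀ = 1/(1.5461 + 0.01742) = 0.6396
  Lq = P₀·a^3·ρ / (3!(1-ρ)²) = 0.6396 × 0.08897 × 0.1488 / (6 × 0.7245) = 0.001948
  Wq_B = Lq/λ = 0.001948/5.0 = 0.0003896
  W_B = Wq_B + 1/μ = 0.0003896 + 0.08929 = 0.08968

Since W_B = 0.08968 < W_A = 0.1429, Option B (multiple servers) has the shorter time in system.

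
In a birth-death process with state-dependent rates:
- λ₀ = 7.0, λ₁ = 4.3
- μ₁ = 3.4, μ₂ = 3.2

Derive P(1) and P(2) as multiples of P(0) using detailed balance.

Balance equations:
State 0: λ₀P₀ = μ₁P₁ → P₁ = (λ₀/μ₁)P₀ = (7.0/3.4)P₀ = 2.0588P₀
State 1: P₂ = (λ₀λ₁)/(μ₁μ₂)P₀ = (7.0×4.3)/(3.4×3.2)P₀ = 2.7665P₀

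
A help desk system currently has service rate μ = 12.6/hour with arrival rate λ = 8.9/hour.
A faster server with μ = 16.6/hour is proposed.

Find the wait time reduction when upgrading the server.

System 1: ρ₁ = 8.9/12.6 = 0.7063, W₁ = 1/(12.6-8.9) = 0.27027
System 2: ρ₂ = 8.9/16.6 = 0.5361, W₂ = 1/(16.6-8.9) = 0.12987
Improvement: (W₁-W₂)/W₁ = (0.27027-0.12987)/0.27027 = 51.95%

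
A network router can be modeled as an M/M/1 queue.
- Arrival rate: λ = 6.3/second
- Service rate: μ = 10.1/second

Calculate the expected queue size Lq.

ρ = λ/μ = 6.3/10.1 = 0.6238
For M/M/1: Lq = λ²/(μ(μ-λ))
Lq = 39.69/(10.1 × 3.80)
Lq = 1.0341 packets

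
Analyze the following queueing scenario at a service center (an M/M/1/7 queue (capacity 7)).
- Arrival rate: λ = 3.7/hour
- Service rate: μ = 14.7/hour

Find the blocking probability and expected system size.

ρ = λ/μ = 3.7/14.7 = 0.2517
P₀ = (1-ρ)/(1-ρ^(K+1)) = (1-0.2517)/(1-0.2517^8) = 0.7483/1.0000 = 0.7483
P_K = P₀×ρ^K = 0.7483 × 0.2517^7 = 0.7483 × 0.00006400 = 0.00004789
Blocking probability P_7 = 0.00004789 (0.004789%)
L = ρ[1 - (K+1)ρ^K + Kρ^(K+1)] / [(1-ρ)(1-ρ^(K+1))]
L = 0.2517 × (1 - 8×0.00006400 + 7×0.00001611) / ((1 - 0.2517) × (1 - 0.00001611)) = 0.3362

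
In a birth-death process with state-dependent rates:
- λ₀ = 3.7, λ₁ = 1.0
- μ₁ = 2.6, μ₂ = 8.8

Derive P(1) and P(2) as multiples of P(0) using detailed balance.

Balance equations:
State 0: λ₀P₀ = μ₁P₁ → P₁ = (λ₀/μ₁)P₀ = (3.7/2.6)P₀ = 1.4231P₀
State 1: P₂ = (λ₀λ₁)/(μ₁μ₂)P₀ = (3.7×1.0)/(2.6×8.8)P₀ = 0.1617P₀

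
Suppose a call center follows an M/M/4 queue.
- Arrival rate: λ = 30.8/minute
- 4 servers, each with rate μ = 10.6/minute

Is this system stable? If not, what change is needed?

Stability requires ρ = λ/(cμ) < 1
ρ = 30.8/(4 × 10.6) = 30.8/42.40 = 0.7264
Since 0.7264 < 1, the system is STABLE.
The servers are busy 72.64% of the time.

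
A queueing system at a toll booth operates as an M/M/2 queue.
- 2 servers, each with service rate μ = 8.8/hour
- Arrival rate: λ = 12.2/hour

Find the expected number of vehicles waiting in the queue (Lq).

Traffic intensity: ρ = λ/(cμ) = 12.2/(2×8.8) = 0.6932
Since ρ = 0.6932 < 1, system is stable.
Offered load a = λ/μ = cρ = 12.2/8.8 = 1.3864
P₀ = [ Σₙ₌₀^1 aⁿ/n! + a^2/(2!(1-ρ)) ]⁻¹
Σ = a^0/0! + a^1/1! = 1.0000 + 1.3864 = 2.3864
a^2/(2!(1-ρ)) = 1.92200/(2 × 0.306818) = 3.1322
P₀ = 1/(2.3864 + 3.1322) = 0.1812
Lq = P₀·a^2·ρ / (2!(1-ρ)²) = 0.18121 × 1.9220 × 0.69318 / (2 × 0.094137) = 1.2823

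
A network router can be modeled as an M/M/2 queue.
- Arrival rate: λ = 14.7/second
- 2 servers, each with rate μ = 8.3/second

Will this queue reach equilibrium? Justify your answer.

Stability requires ρ = λ/(cμ) < 1
ρ = 14.7/(2 × 8.3) = 14.7/16.60 = 0.8855
Since 0.8855 < 1, the system is STABLE.
The servers are busy 88.55% of the time.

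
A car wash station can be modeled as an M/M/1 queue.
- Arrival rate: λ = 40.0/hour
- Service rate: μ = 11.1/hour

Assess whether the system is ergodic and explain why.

Stability requires ρ = λ/(cμ) < 1
ρ = 40.0/(1 × 11.1) = 40.0/11.10 = 3.6036
Since 3.6036 ≥ 1, the system is UNSTABLE.
Queue grows without bound. Need μ > λ = 40.0.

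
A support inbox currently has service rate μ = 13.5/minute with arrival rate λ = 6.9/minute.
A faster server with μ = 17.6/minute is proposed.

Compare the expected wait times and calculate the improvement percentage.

System 1: ρ₁ = 6.9/13.5 = 0.5111, W₁ = 1/(13.5-6.9) = 0.15152
System 2: ρ₂ = 6.9/17.6 = 0.3920, W₂ = 1/(17.6-6.9) = 0.093458
Improvement: (W₁-W₂)/W₁ = (0.15152-0.093458)/0.15152 = 38.32%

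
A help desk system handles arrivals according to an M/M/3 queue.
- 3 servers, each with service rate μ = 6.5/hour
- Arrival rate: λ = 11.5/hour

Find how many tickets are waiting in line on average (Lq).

Traffic intensity: ρ = λ/(cμ) = 11.5/(3×6.5) = 0.5897
Since ρ = 0.5897 < 1, system is stable.
Offered load a = λ/μ = cρ = 11.5/6.5 = 1.7692
P₀ = [ Σₙ₌₀^2 aⁿ/n! + a^3/(3!(1-ρ)) ]⁻¹
Σ = a^0/0! + a^1/1! + a^2/2! = 1.0000 + 1.7692 + 1.5651 = 4.3343
a^3/(3!(1-ρ)) = 5.5380/(6 × 0.41026) = 2.2498
P₀ = 1/(4.3343 + 2.2498) = 0.1519
Lq = P₀·a^3·ρ / (3!(1-ρ)²) = 0.15188 × 5.5380 × 0.58974 / (6 × 0.16831) = 0.4912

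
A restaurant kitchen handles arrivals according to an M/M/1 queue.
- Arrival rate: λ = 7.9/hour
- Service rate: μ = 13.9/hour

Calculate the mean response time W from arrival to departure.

First, compute utilization: ρ = λ/μ = 7.9/13.9 = 0.5683
For M/M/1: W = 1/(μ-λ)
W = 1/(13.9-7.9) = 1/6.00
W = 0.1667 hours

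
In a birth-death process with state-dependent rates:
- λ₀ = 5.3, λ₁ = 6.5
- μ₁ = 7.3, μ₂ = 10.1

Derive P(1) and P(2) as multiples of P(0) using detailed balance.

Balance equations:
State 0: λ₀P₀ = μ₁P₁ → P₁ = (λ₀/μ₁)P₀ = (5.3/7.3)P₀ = 0.7260P₀
State 1: P₂ = (λ₀λ₁)/(μ₁μ₂)P₀ = (5.3×6.5)/(7.3×10.1)P₀ = 0.4672P₀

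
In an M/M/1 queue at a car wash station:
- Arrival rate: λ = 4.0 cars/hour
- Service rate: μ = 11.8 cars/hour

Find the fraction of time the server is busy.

Server utilization: ρ = λ/μ
ρ = 4.0/11.8 = 0.3390
The server is busy 33.90% of the time.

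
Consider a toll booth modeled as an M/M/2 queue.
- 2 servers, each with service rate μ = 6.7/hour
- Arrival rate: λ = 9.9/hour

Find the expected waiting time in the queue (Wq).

Traffic intensity: ρ = λ/(cμ) = 9.9/(2×6.7) = 0.7388
Since ρ = 0.7388 < 1, system is stable.
Offered load a = λ/μ = cρ = 9.9/6.7 = 1.4776
P₀ = [ Σₙ₌₀^1 aⁿ/n! + a^2/(2!(1-ρ)) ]⁻¹
Σ = a^0/0! + a^1/1! = 1.0000 + 1.4776 = 2.4776
a^2/(2!(1-ρ)) = 2.1833/(2 × 0.26119) = 4.1795
P₀ = 1/(2.4776 + 4.1795) = 0.1502
Lq = P₀·a^2·ρ / (2!(1-ρ)²) = 0.150215 × 2.18334 × 0.738806 / (2 × 0.0682223) = 1.7759
Wq = Lq/λ = 1.7759/9.9 = 0.1794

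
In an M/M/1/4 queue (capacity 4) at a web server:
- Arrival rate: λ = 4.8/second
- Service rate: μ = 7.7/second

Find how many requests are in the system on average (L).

ρ = λ/μ = 4.8/7.7 = 0.62338
P₀ = (1-ρ)/(1-ρ^(K+1)) = (1-0.62338)/(1-0.62338^5) = 0.37662/0.90586 = 0.4158
P_K = P₀×ρ^K = 0.41576 × 0.62338^4 = 0.41576 × 0.15101 = 0.06278
L = ρ[1 - (K+1)ρ^K + Kρ^(K+1)] / [(1-ρ)(1-ρ^(K+1))]
L = 0.62338 × (1 - 5×0.15101 + 4×0.094138) / ((1 - 0.62338) × (1 - 0.094138)) = 1.1356 requests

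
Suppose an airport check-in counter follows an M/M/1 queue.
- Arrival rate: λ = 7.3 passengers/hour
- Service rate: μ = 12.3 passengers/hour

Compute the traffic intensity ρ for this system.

Server utilization: ρ = λ/μ
ρ = 7.3/12.3 = 0.5935
The server is busy 59.35% of the time.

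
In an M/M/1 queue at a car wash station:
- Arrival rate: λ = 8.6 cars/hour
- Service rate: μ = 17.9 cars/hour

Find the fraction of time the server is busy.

Server utilization: ρ = λ/μ
ρ = 8.6/17.9 = 0.4804
The server is busy 48.04% of the time.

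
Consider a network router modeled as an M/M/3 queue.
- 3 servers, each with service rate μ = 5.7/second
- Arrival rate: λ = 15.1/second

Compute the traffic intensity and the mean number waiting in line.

Traffic intensity: ρ = λ/(cμ) = 15.1/(3×5.7) = 0.8830
Since ρ = 0.8830 < 1, system is stable.
Offered load a = λ/μ = cρ = 15.1/5.7 = 2.6491
P₀ = [ Σₙ₌₀^2 aⁿ/n! + a^3/(3!(1-ρ)) ]⁻¹
Σ = a^0/0! + a^1/1! + a^2/2! = 1.0000 + 2.6491 + 3.5089 = 7.1580
a^3/(3!(1-ρ)) = 18.59115/(6 × 0.1169591) = 26.4924
P₀ = 1/(7.1580 + 26.4924) = 0.02972
Lq = P₀·a^3·ρ / (3!(1-ρ)²) = 0.02972 × 18.5912 × 0.8830 / (6 × 0.01368) = 5.9440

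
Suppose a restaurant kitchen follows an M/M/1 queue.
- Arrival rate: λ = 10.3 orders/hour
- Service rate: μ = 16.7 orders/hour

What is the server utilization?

Server utilization: ρ = λ/μ
ρ = 10.3/16.7 = 0.6168
The server is busy 61.68% of the time.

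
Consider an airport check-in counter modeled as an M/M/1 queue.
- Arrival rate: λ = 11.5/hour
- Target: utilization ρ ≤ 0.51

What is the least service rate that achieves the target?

ρ = λ/μ, so μ = λ/ρ
μ ≥ 11.5/0.51 = 22.5490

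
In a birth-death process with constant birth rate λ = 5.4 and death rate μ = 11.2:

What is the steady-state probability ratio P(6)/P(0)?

For constant rates: P(n)/P(0) = (λ/μ)^n
P(6)/P(0) = (5.4/11.2)^6 = 0.4821^6 = 0.01256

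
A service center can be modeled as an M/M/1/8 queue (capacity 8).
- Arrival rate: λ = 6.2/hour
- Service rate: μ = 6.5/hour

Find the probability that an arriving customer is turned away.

ρ = λ/μ = 6.2/6.5 = 0.953846
P₀ = (1-ρ)/(1-ρ^(K+1)) = (1-0.953846)/(1-0.953846^9) = 0.04615/0.3464 = 0.1332
P_K = P₀×ρ^K = 0.13323 × 0.953846^8 = 0.13323 × 0.68521 = 0.09129
Blocking probability = 9.13%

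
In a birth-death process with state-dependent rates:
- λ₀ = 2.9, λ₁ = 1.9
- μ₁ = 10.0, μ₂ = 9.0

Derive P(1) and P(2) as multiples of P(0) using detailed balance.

Balance equations:
State 0: λ₀P₀ = μ₁P₁ → P₁ = (λ₀/μ₁)P₀ = (2.9/10.0)P₀ = 0.2900P₀
State 1: P₂ = (λ₀λ₁)/(μ₁μ₂)P₀ = (2.9×1.9)/(10.0×9.0)P₀ = 0.06122P₀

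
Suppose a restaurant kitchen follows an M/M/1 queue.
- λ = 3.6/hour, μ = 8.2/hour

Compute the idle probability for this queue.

ρ = λ/μ = 3.6/8.2 = 0.4390
P(0) = 1 - ρ = 1 - 0.4390 = 0.5610
The server is idle 56.10% of the time.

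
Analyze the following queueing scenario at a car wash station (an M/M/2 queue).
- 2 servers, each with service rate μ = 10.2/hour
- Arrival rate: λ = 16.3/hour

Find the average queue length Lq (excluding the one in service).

Traffic intensity: ρ = λ/(cμ) = 16.3/(2×10.2) = 0.7990
Since ρ = 0.7990 < 1, system is stable.
Offered load a = λ/μ = cρ = 16.3/10.2 = 1.5980
P₀ = [ Σₙ₌₀^1 aⁿ/n! + a^2/(2!(1-ρ)) ]⁻¹
Σ = a^0/0! + a^1/1! = 1.0000 + 1.5980 = 2.5980
a^2/(2!(1-ρ)) = 2.55373/(2 × 0.200980) = 6.3532
P₀ = 1/(2.5980 + 6.3532) = 0.1117
Lq = P₀·a^2·ρ / (2!(1-ρ)²) = 0.111717 × 2.55373 × 0.799020 / (2 × 0.0403931) = 2.8217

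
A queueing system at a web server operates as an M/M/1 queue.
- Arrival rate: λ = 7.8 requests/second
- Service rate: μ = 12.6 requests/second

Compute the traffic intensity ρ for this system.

Server utilization: ρ = λ/μ
ρ = 7.8/12.6 = 0.6190
The server is busy 61.90% of the time.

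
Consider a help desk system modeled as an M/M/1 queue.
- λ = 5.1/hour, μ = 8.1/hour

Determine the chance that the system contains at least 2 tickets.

ρ = λ/μ = 5.1/8.1 = 0.6296
P(N ≥ n) = ρⁿ
P(N ≥ 2) = 0.6296^2
P(N ≥ 2) = 0.3964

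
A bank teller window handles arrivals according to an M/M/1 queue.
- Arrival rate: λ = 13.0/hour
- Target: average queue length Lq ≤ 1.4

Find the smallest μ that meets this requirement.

For M/M/1: Lq = λ²/(μ(μ-λ))
Need Lq ≤ 1.4, i.e. μ(μ-λ) ≥ λ²/1.4
μ² - 13.0μ - 169.00/1.4 ≥ 0  →  μ² - 13.0μ - 120.714286 ≥ 0
Quadratic formula (positive root): μ = [λ + √(λ² + 4×120.714286)]/2
Discriminant: 169.00 + 4×120.714286 = 651.8571, √651.8571 = 25.53149
μ ≥ (13.0 + 25.53149)/2 = 19.2657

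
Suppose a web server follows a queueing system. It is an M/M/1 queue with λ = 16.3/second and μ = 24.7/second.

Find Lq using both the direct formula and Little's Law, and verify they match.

Method 1 (direct): Lq = λ²/(μ(μ-λ)) = 265.69/(24.7 × 8.40) = 1.2806

Method 2 (Little's Law):
W = 1/(μ-λ) = 1/8.40 = 0.119048
Wq = W - 1/μ = 0.119048 - 0.0404858 = 0.078562
Lq = λWq = 16.3 × 0.078562 = 1.2806 ✔ (matches Method 1)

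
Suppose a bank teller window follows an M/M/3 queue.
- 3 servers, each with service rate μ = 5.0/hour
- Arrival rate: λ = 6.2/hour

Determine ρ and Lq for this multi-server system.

Traffic intensity: ρ = λ/(cμ) = 6.2/(3×5.0) = 0.4133
Since ρ = 0.4133 < 1, system is stable.
Offered load a = λ/μ = cρ = 6.2/5.0 = 1.2400
P₀ = [ Σₙ₌₀^2 aⁿ/n! + a^3/(3!(1-ρ)) ]⁻¹
Σ = a^0/0! + a^1/1! + a^2/2! = 1.0000 + 1.2400 + 0.7688 = 3.0088
a^3/(3!(1-ρ)) = 1.90662/(6 × 0.586667) = 0.5417
P₀ = 1/(3.0088 + 0.5417) = 0.2817
Lq = P₀·a^3·ρ / (3!(1-ρ)²) = 0.2817 × 1.9066 × 0.4133 / (6 × 0.3442) = 0.1075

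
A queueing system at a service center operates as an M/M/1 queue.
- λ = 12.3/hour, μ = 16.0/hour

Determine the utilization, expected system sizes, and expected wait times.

Step 1: ρ = λ/μ = 12.3/16.0 = 0.7688
Step 2: L = λ/(μ-λ) = 12.3/3.70 = 3.3243
Step 3: Lq = λ²/(μ(μ-λ)) = 151.29/(16.0×3.70) = 2.5556
Step 4: W = 1/(μ-λ) = 1/3.70 = 0.27027
Step 5: Wq = λ/(μ(μ-λ)) = 12.3/(16.0×3.70) = 0.2078
Step 6: P(0) = 1-ρ = 0.2312
Verify: L = λW = 12.3×0.27027 = 3.3243 ✔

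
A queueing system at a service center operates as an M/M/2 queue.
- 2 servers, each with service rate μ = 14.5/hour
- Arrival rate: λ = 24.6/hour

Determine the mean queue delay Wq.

Traffic intensity: ρ = λ/(cμ) = 24.6/(2×14.5) = 0.8483
Since ρ = 0.8483 < 1, system is stable.
Offered load a = λ/μ = cρ = 24.6/14.5 = 1.6966
P₀ = [ Σₙ₌₀^1 aⁿ/n! + a^2/(2!(1-ρ)) ]⁻¹
Σ = a^0/0! + a^1/1! = 1.0000 + 1.6966 = 2.6966
a^2/(2!(1-ρ)) = 2.87829/(2 × 0.151724) = 9.4853
P₀ = 1/(2.6966 + 9.4853) = 0.08209
Lq = P₀·a^2·ρ / (2!(1-ρ)²) = 0.0820896 × 2.87829 × 0.848276 / (2 × 0.0230202) = 4.3533
Wq = Lq/λ = 4.3533/24.6 = 0.1770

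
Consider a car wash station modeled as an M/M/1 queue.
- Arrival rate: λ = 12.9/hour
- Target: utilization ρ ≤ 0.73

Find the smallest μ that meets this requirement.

ρ = λ/μ, so μ = λ/ρ
μ ≥ 12.9/0.73 = 17.6712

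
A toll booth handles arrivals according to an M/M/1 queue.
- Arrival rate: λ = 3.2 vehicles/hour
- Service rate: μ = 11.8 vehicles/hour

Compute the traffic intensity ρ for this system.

Server utilization: ρ = λ/μ
ρ = 3.2/11.8 = 0.2712
The server is busy 27.12% of the time.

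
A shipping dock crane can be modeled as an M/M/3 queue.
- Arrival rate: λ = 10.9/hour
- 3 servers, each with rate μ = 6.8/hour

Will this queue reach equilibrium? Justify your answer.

Stability requires ρ = λ/(cμ) < 1
ρ = 10.9/(3 × 6.8) = 10.9/20.40 = 0.5343
Since 0.5343 < 1, the system is STABLE.
The servers are busy 53.43% of the time.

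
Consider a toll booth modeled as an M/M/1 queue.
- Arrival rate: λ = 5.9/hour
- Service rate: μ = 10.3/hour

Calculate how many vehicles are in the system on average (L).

ρ = λ/μ = 5.9/10.3 = 0.5728
For M/M/1: L = λ/(μ-λ)
L = 5.9/(10.3-5.9) = 5.9/4.40
L = 1.3409 vehicles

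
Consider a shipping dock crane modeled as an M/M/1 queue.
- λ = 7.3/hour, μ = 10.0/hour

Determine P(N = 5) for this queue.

ρ = λ/μ = 7.3/10.0 = 0.7300
P(n) = (1-ρ)ρⁿ
P(5) = (1-0.7300) × 0.7300^5
P(5) = 0.2700 × 0.2073
P(5) = 0.05597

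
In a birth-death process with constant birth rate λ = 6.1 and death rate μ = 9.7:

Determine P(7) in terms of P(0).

For constant rates: P(n)/P(0) = (λ/μ)^n
P(7)/P(0) = (6.1/9.7)^7 = 0.62887^7 = 0.03890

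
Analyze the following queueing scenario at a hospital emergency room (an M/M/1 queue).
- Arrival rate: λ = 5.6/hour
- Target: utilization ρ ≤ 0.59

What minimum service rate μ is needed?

ρ = λ/μ, so μ = λ/ρ
μ ≥ 5.6/0.59 = 9.4915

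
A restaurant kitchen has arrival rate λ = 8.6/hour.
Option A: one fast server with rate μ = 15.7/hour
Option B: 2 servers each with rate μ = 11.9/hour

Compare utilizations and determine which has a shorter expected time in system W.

Option A: single server μ = 15.7 (M/M/1)
  ρ_A = 8.6/15.7 = 0.5478
  W_A = 1/(μ-λ) = 1/(15.7-8.6) = 1/7.10 = 0.1408

Option B: 2 servers μ = 11.9 (M/M/2)
  ρ_B = λ/(cμ) = 8.6/(2×11.9) = 0.3613
  Offered load a = λ/μ = cρ = 8.6/11.9 = 0.7227
  P₀ = [ Σₙ₌₀^1 aⁿ/n! + a^2/(2!(1-ρ)) ]⁻¹
  Σ = a^0/0! + a^1/1! = 1.0000 + 0.7227 = 1.7227
  a^2/(2!(1-ρ)) = 0.5223/(2 × 0.6387) = 0.4089
  P₀ = 1/(1.7227 + 0.4089) = 0.4691
  Lq = P₀·a^2·ρ / (2!(1-ρ)²) = 0.4691 × 0.5223 × 0.3613 / (2 × 0.4079) = 0.1085
  Wq_B = Lq/λ = 0.1085/8.6 = 0.01262
  W_B = Wq_B + 1/μ = 0.01262 + 0.08403 = 0.09665

Since W_B = 0.09665 < W_A = 0.1408, Option B (multiple servers) has the shorter time in system.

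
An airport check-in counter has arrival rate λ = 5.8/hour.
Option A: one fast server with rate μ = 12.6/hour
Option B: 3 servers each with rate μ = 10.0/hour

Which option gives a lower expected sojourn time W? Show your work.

Option A: single server μ = 12.6 (M/M/1)
  ρ_A = 5.8/12.6 = 0.4603
  W_A = 1/(μ-λ) = 1/(12.6-5.8) = 1/6.80 = 0.1471

Option B: 3 servers μ = 10.0 (M/M/3)
  ρ_B = λ/(cμ) = 5.8/(3×10.0) = 0.1933
  Offered load a = λ/μ = cρ = 5.8/10.0 = 0.5800
  P₀ = [ Σₙ₌₀^2 aⁿ/n! + a^3/(3!(1-ρ)) ]⁻¹
  Σ = a^0/0! + a^1/1! + a^2/2! = 1.0000 + 0.5800 + 0.1682 = 1.7482
  a^3/(3!(1-ρ)) = 0.1951/(6 × 0.8067) = 0.04031
  P₀ = 1/(1.7482 + 0.04031) = 0.5591
  Lq = P₀·a^3·ρ / (3!(1-ρ)²) = 0.55912 × 0.19511 × 0.19333 / (6 × 0.65071) = 0.005402
  Wq_B = Lq/λ = 0.005402/5.8 = 0.0009314
  W_B = Wq_B + 1/μ = 0.0009314 + 0.1000 = 0.1009

Since W_B = 0.1009 < W_A = 0.1471, Option B (multiple servers) has the shorter time in system.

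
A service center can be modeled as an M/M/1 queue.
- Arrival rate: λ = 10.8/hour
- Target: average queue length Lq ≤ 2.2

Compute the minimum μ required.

For M/M/1: Lq = λ²/(μ(μ-λ))
Need Lq ≤ 2.2, i.e. μ(μ-λ) ≥ λ²/2.2
μ² - 10.8μ - 116.64/2.2 ≥ 0  →  μ² - 10.8μ - 53.01818 ≥ 0
Quadratic formula (positive root): μ = [λ + √(λ² + 4×53.01818)]/2
Discriminant: 116.64 + 4×53.01818 = 328.7127, √328.7127 = 18.1304
μ ≥ (10.8 + 18.1304)/2 = 14.4652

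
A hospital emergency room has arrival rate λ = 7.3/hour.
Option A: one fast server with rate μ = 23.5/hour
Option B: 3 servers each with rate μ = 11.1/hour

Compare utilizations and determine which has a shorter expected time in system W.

Option A: single server μ = 23.5 (M/M/1)
  ρ_A = 7.3/23.5 = 0.3106
  W_A = 1/(μ-λ) = 1/(23.5-7.3) = 1/16.20 = 0.06173

Option B: 3 servers μ = 11.1 (M/M/3)
  ρ_B = λ/(cμ) = 7.3/(3×11.1) = 0.2192
  Offered load a = λ/μ = cρ = 7.3/11.1 = 0.6577
  P₀ = [ Σₙ₌₀^2 aⁿ/n! + a^3/(3!(1-ρ)) ]⁻¹
  Σ = a^0/0! + a^1/1! + a^2/2! = 1.0000 + 0.65766 + 0.21626 = 1.8739
  a^3/(3!(1-ρ)) = 0.28445/(6 × 0.78078) = 0.06072
  P₀ = 1/(1.8739 + 0.06072) = 0.5169
  Lq = P₀·a^3·ρ / (3!(1-ρ)²) = 0.51689 × 0.28445 × 0.21922 / (6 × 0.60962) = 0.008812
  Wq_B = Lq/λ = 0.008812/7.3 = 0.001207
  W_B = Wq_B + 1/μ = 0.001207 + 0.09009 = 0.09130

Since W_A = 0.06173 < W_B = 0.09130, Option A (single fast server) has the shorter time in system.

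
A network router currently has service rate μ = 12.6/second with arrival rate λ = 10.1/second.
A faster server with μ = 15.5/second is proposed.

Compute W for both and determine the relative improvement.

System 1: ρ₁ = 10.1/12.6 = 0.8016, W₁ = 1/(12.6-10.1) = 0.4000
System 2: ρ₂ = 10.1/15.5 = 0.6516, W₂ = 1/(15.5-10.1) = 0.1852
Improvement: (W₁-W₂)/W₁ = (0.4000-0.1852)/0.4000 = 53.70%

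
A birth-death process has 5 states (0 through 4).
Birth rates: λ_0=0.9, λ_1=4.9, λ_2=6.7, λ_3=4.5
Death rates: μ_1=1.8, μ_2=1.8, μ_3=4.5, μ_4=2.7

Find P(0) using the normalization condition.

Ratios P(n)/P(0) = (λ₀···λₙ₋₁)/(μ₁···μₙ):
P(1)/P(0) = (0.9)/(1.8) = 0.5000
P(2)/P(0) = (0.9×4.9)/(1.8×1.8) = 1.3611
P(3)/P(0) = (0.9×4.9×6.7)/(1.8×1.8×4.5) = 2.0265
P(4)/P(0) = (0.9×4.9×6.7×4.5)/(1.8×1.8×4.5×2.7) = 3.3776

Normalization: ∑ P(n) = 1
P(0) × (1.0000 + 0.5000 + 1.3611 + 2.0265 + 3.3776) = 1
P(0) × 8.2652 = 1
P(0) = 1/8.2652 = 0.1210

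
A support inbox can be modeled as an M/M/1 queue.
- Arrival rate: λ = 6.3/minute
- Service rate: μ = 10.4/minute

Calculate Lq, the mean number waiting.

ρ = λ/μ = 6.3/10.4 = 0.6058
For M/M/1: Lq = λ²/(μ(μ-λ))
Lq = 39.69/(10.4 × 4.10)
Lq = 0.9308 emails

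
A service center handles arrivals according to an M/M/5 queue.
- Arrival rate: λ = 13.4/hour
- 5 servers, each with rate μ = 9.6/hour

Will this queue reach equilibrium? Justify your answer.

Stability requires ρ = λ/(cμ) < 1
ρ = 13.4/(5 × 9.6) = 13.4/48.00 = 0.2792
Since 0.2792 < 1, the system is STABLE.
The servers are busy 27.92% of the time.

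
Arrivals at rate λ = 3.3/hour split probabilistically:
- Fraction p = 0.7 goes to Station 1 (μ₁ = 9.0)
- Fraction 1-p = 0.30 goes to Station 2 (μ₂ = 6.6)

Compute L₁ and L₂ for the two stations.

Effective rates: λ₁ = 3.3×0.7 = 2.31, λ₂ = 3.3×0.30 = 0.99
Station 1: ρ₁ = 2.31/9.0 = 0.25667, L₁ = ρ₁/(1-ρ₁) = 0.25667/(1-0.25667) = 0.3453
Station 2: ρ₂ = 0.99/6.6 = 0.1500, L₂ = ρ₂/(1-ρ₂) = 0.1500/(1-0.1500) = 0.1765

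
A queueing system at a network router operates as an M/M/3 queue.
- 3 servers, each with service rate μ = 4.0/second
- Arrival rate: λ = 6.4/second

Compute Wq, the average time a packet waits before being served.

Traffic intensity: ρ = λ/(cμ) = 6.4/(3×4.0) = 0.5333
Since ρ = 0.5333 < 1, system is stable.
Offered load a = λ/μ = cρ = 6.4/4.0 = 1.6000
P₀ = [ Σₙ₌₀^2 aⁿ/n! + a^3/(3!(1-ρ)) ]⁻¹
Σ = a^0/0! + a^1/1! + a^2/2! = 1.0000 + 1.6000 + 1.2800 = 3.8800
a^3/(3!(1-ρ)) = 4.09600/(6 × 0.466667) = 1.4629
P₀ = 1/(3.8800 + 1.4629) = 0.1872
Lq = P₀·a^3·ρ / (3!(1-ρ)²) = 0.1872 × 4.0960 × 0.5333 / (6 × 0.2178) = 0.3129
Wq = Lq/λ = 0.3129/6.4 = 0.04889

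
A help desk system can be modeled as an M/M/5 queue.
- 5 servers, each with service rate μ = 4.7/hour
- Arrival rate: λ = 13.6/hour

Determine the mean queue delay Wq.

Traffic intensity: ρ = λ/(cμ) = 13.6/(5×4.7) = 0.5787
Since ρ = 0.5787 < 1, system is stable.
Offered load a = λ/μ = cρ = 13.6/4.7 = 2.8936
P₀ = [ Σₙ₌₀^4 aⁿ/n! + a^5/(5!(1-ρ)) ]⁻¹
Σ = a^0/0! + a^1/1! + a^2/2! + a^3/3! + a^4/4! = 1.0000 + 2.8936 + 4.1865 + 4.0381 + 2.9211 = 15.0393
a^5/(5!(1-ρ)) = 202.8641/(120 × 0.42128) = 4.0129
P₀ = 1/(15.0393 + 4.0129) = 0.05249
Lq = P₀·a^5·ρ / (5!(1-ρ)²) = 0.05249 × 202.8641 × 0.5787 / (120 × 0.1775) = 0.2893
Wq = Lq/λ = 0.289344/13.6 = 0.02128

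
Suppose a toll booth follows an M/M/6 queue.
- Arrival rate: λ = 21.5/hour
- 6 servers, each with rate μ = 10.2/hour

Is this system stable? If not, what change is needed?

Stability requires ρ = λ/(cμ) < 1
ρ = 21.5/(6 × 10.2) = 21.5/61.20 = 0.3513
Since 0.3513 < 1, the system is STABLE.
The servers are busy 35.13% of the time.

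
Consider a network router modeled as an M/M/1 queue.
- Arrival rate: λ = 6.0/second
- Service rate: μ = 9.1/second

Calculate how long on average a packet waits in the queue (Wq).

First, compute utilization: ρ = λ/μ = 6.0/9.1 = 0.6593
For M/M/1: Wq = λ/(μ(μ-λ))
Wq = 6.0/(9.1 × (9.1-6.0))
Wq = 6.0/(9.1 × 3.10)
Wq = 0.2127 seconds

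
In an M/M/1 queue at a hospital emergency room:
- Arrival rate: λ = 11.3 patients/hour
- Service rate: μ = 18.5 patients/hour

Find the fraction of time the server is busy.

Server utilization: ρ = λ/μ
ρ = 11.3/18.5 = 0.6108
The server is busy 61.08% of the time.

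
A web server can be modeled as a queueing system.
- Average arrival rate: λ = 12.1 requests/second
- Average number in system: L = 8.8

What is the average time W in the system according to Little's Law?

Little's Law: L = λW, so W = L/λ
W = 8.8/12.1 = 0.7273 seconds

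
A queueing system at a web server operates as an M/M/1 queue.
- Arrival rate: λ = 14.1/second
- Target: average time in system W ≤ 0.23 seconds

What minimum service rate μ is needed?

For M/M/1: W = 1/(μ-λ)
Need W ≤ 0.23, so 1/(μ-λ) ≤ 0.23
μ - λ ≥ 1/0.23 = 4.3478
μ ≥ 14.1 + 4.3478 = 18.4478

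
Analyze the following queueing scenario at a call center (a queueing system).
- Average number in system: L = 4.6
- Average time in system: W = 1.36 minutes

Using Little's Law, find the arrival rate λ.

Little's Law: L = λW, so λ = L/W
λ = 4.6/1.36 = 3.3824 calls/minute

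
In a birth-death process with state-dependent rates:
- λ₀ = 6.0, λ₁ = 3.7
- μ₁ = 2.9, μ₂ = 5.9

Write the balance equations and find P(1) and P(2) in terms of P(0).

Balance equations:
State 0: λ₀P₀ = μ₁P₁ → P₁ = (λ₀/μ₁)P₀ = (6.0/2.9)P₀ = 2.0690P₀
State 1: P₂ = (λ₀λ₁)/(μ₁μ₂)P₀ = (6.0×3.7)/(2.9×5.9)P₀ = 1.2975P₀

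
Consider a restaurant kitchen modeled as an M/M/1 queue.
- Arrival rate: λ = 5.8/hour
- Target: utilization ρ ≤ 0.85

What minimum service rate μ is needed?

ρ = λ/μ, so μ = λ/ρ
μ ≥ 5.8/0.85 = 6.8235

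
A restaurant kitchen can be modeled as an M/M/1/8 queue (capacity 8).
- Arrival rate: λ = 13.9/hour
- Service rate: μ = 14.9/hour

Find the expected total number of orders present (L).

ρ = λ/μ = 13.9/14.9 = 0.932886
P₀ = (1-ρ)/(1-ρ^(K+1)) = (1-0.932886)/(1-0.932886^9) = 0.06711/0.4649 = 0.1444
P_K = P₀×ρ^K = 0.14437 × 0.932886^8 = 0.14437 × 0.57363 = 0.08281
L = ρ[1 - (K+1)ρ^K + Kρ^(K+1)] / [(1-ρ)(1-ρ^(K+1))]
L = 0.932886 × (1 - 9×0.5736257 + 8×0.5351274) / ((1 - 0.932886) × (1 - 0.5351274)) = 3.5399 orders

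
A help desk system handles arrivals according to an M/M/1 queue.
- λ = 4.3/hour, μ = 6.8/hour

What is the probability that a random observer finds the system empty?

ρ = λ/μ = 4.3/6.8 = 0.6324
P(0) = 1 - ρ = 1 - 0.6324 = 0.3676
The server is idle 36.76% of the time.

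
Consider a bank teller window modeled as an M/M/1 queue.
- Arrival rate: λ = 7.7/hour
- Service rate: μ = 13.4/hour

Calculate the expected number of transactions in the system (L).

ρ = λ/μ = 7.7/13.4 = 0.5746
For M/M/1: L = λ/(μ-λ)
L = 7.7/(13.4-7.7) = 7.7/5.70
L = 1.3509 transactions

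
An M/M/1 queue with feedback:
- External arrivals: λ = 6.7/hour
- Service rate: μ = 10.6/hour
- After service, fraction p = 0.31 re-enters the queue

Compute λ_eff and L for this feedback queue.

Effective arrival rate: λ_eff = λ/(1-p) = 6.7/(1-0.31) = 6.7/0.69 = 9.710145
ρ = λ_eff/μ = 9.710145/10.6 = 0.9160514
L = ρ/(1-ρ) = 0.9160514/(1-0.9160514) = 10.9121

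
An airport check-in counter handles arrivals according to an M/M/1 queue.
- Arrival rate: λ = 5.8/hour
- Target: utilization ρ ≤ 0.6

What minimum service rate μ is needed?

ρ = λ/μ, so μ = λ/ρ
μ ≥ 5.8/0.6 = 9.6667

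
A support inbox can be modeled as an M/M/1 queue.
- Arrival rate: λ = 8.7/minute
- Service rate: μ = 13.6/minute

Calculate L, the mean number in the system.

ρ = λ/μ = 8.7/13.6 = 0.6397
For M/M/1: L = λ/(μ-λ)
L = 8.7/(13.6-8.7) = 8.7/4.90
L = 1.7755 emails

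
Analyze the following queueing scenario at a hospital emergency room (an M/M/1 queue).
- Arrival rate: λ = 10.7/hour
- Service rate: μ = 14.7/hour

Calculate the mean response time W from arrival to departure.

First, compute utilization: ρ = λ/μ = 10.7/14.7 = 0.7279
For M/M/1: W = 1/(μ-λ)
W = 1/(14.7-10.7) = 1/4.00
W = 0.2500 hours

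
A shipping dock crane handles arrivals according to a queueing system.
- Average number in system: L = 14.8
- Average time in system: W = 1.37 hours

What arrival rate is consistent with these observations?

Little's Law: L = λW, so λ = L/W
λ = 14.8/1.37 = 10.8029 containers/hour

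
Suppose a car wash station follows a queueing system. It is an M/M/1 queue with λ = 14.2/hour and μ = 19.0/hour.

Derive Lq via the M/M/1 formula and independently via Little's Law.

Method 1 (direct): Lq = λ²/(μ(μ-λ)) = 201.64/(19.0 × 4.80) = 2.2110

Method 2 (Little's Law):
W = 1/(μ-λ) = 1/4.80 = 0.2083333
Wq = W - 1/μ = 0.2083333 - 0.05263158 = 0.155702
Lq = λWq = 14.2 × 0.155702 = 2.2110 ✔ (matches Method 1)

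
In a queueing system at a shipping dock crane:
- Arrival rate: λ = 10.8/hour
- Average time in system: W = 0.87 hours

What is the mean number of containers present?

Little's Law: L = λW
L = 10.8 × 0.87 = 9.3960 containers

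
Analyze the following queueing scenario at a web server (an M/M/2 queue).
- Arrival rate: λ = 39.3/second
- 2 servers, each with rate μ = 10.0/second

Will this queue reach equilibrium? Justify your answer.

Stability requires ρ = λ/(cμ) < 1
ρ = 39.3/(2 × 10.0) = 39.3/20.00 = 1.9650
Since 1.9650 ≥ 1, the system is UNSTABLE.
Need c > λ/μ = 39.3/10.0 = 3.93.
Minimum servers needed: c = 4.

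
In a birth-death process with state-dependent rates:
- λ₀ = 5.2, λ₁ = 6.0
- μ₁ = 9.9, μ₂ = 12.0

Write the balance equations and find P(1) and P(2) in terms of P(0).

Balance equations:
State 0: λ₀P₀ = μ₁P₁ → P₁ = (λ₀/μ₁)P₀ = (5.2/9.9)P₀ = 0.5253P₀
State 1: P₂ = (λ₀λ₁)/(μ₁μ₂)P₀ = (5.2×6.0)/(9.9×12.0)P₀ = 0.2626P₀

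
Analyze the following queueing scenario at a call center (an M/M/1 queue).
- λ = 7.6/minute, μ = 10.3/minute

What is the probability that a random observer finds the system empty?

ρ = λ/μ = 7.6/10.3 = 0.7379
P(0) = 1 - ρ = 1 - 0.7379 = 0.2621
The server is idle 26.21% of the time.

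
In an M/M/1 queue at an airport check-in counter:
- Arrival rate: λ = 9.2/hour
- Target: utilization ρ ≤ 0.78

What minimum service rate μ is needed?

ρ = λ/μ, so μ = λ/ρ
μ ≥ 9.2/0.78 = 11.7949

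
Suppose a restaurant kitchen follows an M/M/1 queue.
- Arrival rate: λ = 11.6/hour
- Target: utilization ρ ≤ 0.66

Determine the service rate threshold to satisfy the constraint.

ρ = λ/μ, so μ = λ/ρ
μ ≥ 11.6/0.66 = 17.5758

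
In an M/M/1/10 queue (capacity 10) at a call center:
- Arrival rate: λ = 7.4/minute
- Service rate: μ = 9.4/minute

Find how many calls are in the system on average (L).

ρ = λ/μ = 7.4/9.4 = 0.787234
P₀ = (1-ρ)/(1-ρ^(K+1)) = (1-0.787234)/(1-0.787234^11) = 0.2128/0.9280 = 0.2293
P_K = P₀×ρ^K = 0.2293 × 0.787234^10 = 0.2293 × 0.09142 = 0.02096
L = ρ[1 - (K+1)ρ^K + Kρ^(K+1)] / [(1-ρ)(1-ρ^(K+1))]
L = 0.787234 × (1 - 11×0.09142 + 10×0.07197) / ((1 - 0.787234) × (1 - 0.07197)) = 2.8470 calls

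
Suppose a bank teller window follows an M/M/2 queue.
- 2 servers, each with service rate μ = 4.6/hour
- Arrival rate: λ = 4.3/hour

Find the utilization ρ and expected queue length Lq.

Traffic intensity: ρ = λ/(cμ) = 4.3/(2×4.6) = 0.4674
Since ρ = 0.4674 < 1, system is stable.
Offered load a = λ/μ = cρ = 4.3/4.6 = 0.9348
P₀ = [ Σₙ₌₀^1 aⁿ/n! + a^2/(2!(1-ρ)) ]⁻¹
Σ = a^0/0! + a^1/1! = 1.0000 + 0.9348 = 1.9348
a^2/(2!(1-ρ)) = 0.8738/(2 × 0.5326) = 0.8203
P₀ = 1/(1.9348 + 0.8203) = 0.3630
Lq = P₀·a^2·ρ / (2!(1-ρ)²) = 0.3630 × 0.8738 × 0.4674 / (2 × 0.2837) = 0.2613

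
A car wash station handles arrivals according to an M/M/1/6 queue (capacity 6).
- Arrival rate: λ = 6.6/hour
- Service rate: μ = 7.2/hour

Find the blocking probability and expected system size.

ρ = λ/μ = 6.6/7.2 = 0.91667
P₀ = (1-ρ)/(1-ρ^(K+1)) = (1-0.91667)/(1-0.91667^7) = 0.08333/0.4561 = 0.1827
P_K = P₀×ρ^K = 0.1827 × 0.91667^6 = 0.1827 × 0.5933 = 0.1084
Blocking probability P_6 = 0.1084 (10.84%)
L = ρ[1 - (K+1)ρ^K + Kρ^(K+1)] / [(1-ρ)(1-ρ^(K+1))]
L = 0.91667 × (1 - 7×0.59331 + 6×0.54387) / ((1 - 0.91667) × (1 - 0.54387)) = 2.6541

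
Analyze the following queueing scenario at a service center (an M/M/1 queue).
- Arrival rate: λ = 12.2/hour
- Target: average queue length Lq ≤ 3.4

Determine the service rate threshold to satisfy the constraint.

For M/M/1: Lq = λ²/(μ(μ-λ))
Need Lq ≤ 3.4, i.e. μ(μ-λ) ≥ λ²/3.4
μ² - 12.2μ - 148.84/3.4 ≥ 0  →  μ² - 12.2μ - 43.77647 ≥ 0
Quadratic formula (positive root): μ = [λ + √(λ² + 4×43.77647)]/2
Discriminant: 148.84 + 4×43.77647 = 323.9459, √323.9459 = 17.9985
μ ≥ (12.2 + 17.9985)/2 = 15.0992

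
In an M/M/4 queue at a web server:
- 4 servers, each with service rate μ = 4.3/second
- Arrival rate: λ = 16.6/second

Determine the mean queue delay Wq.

Traffic intensity: ρ = λ/(cμ) = 16.6/(4×4.3) = 0.9651
Since ρ = 0.9651 < 1, system is stable.
Offered load a = λ/μ = cρ = 16.6/4.3 = 3.8605
P₀ = [ Σₙ₌₀^3 aⁿ/n! + a^4/(4!(1-ρ)) ]⁻¹
Σ = a^0/0! + a^1/1! + a^2/2! + a^3/3! = 1.00000 + 3.86047 + 7.45160 + 9.58887 = 21.9009
a^4/(4!(1-ρ)) = 222.1051/(24 × 0.03488372) = 265.2922
P₀ = 1/(21.9009 + 265.2922) = 0.003482
Lq = P₀·a^4·ρ / (4!(1-ρ)²) = 0.003481977 × 222.1051 × 0.9651163 / (24 × 0.001216874) = 25.5568
Wq = Lq/λ = 25.5568/16.6 = 1.5396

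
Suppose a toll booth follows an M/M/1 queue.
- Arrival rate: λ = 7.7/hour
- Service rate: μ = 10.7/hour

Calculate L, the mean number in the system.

ρ = λ/μ = 7.7/10.7 = 0.7196
For M/M/1: L = λ/(μ-λ)
L = 7.7/(10.7-7.7) = 7.7/3.00
L = 2.5667 vehicles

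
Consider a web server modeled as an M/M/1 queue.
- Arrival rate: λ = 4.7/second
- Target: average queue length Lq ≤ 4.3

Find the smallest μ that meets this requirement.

For M/M/1: Lq = λ²/(μ(μ-λ))
Need Lq ≤ 4.3, i.e. μ(μ-λ) ≥ λ²/4.3
μ² - 4.7μ - 22.09/4.3 ≥ 0  →  μ² - 4.7μ - 5.1372 ≥ 0
Quadratic formula (positive root): μ = [λ + √(λ² + 4×5.1372)]/2
Discriminant: 22.09 + 4×5.1372 = 42.6388, √42.6388 = 6.5298
μ ≥ (4.7 + 6.5298)/2 = 5.6149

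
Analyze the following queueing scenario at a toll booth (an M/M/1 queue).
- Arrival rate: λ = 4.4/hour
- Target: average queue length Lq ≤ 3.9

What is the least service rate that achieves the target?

For M/M/1: Lq = λ²/(μ(μ-λ))
Need Lq ≤ 3.9, i.e. μ(μ-λ) ≥ λ²/3.9
μ² - 4.4μ - 19.36/3.9 ≥ 0  →  μ² - 4.4μ - 4.9641 ≥ 0
Quadratic formula (positive root): μ = [λ + √(λ² + 4×4.9641)]/2
Discriminant: 19.36 + 4×4.9641 = 39.2164, √39.2164 = 6.2623
μ ≥ (4.4 + 6.2623)/2 = 5.3312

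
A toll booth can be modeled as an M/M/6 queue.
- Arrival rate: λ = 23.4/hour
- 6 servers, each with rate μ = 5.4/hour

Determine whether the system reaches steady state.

Stability requires ρ = λ/(cμ) < 1
ρ = 23.4/(6 × 5.4) = 23.4/32.40 = 0.7222
Since 0.7222 < 1, the system is STABLE.
The servers are busy 72.22% of the time.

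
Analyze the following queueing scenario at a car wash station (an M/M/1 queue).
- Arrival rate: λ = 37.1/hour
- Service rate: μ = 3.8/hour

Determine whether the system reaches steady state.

Stability requires ρ = λ/(cμ) < 1
ρ = 37.1/(1 × 3.8) = 37.1/3.80 = 9.7632
Since 9.7632 ≥ 1, the system is UNSTABLE.
Queue grows without bound. Need μ > λ = 37.1.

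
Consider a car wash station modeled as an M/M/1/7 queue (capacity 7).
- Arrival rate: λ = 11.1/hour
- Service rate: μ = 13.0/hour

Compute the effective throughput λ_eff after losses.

ρ = λ/μ = 11.1/13.0 = 0.85385
P₀ = (1-ρ)/(1-ρ^(K+1)) = (1-0.85385)/(1-0.85385^8) = 0.14615/0.71748 = 0.2037
P_K = P₀×ρ^K = 0.2037 × 0.85385^7 = 0.2037 × 0.3309 = 0.06740
λ_eff = λ(1-P_K) = 11.1 × (1 - 0.06740) = 11.1 × 0.9326 = 10.3519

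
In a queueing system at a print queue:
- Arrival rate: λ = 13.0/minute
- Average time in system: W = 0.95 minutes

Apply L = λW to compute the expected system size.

Little's Law: L = λW
L = 13.0 × 0.95 = 12.3500 jobs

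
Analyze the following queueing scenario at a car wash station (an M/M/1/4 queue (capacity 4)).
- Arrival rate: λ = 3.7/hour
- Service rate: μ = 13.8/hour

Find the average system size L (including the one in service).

ρ = λ/μ = 3.7/13.8 = 0.2681
P₀ = (1-ρ)/(1-ρ^(K+1)) = (1-0.2681)/(1-0.2681^5) = 0.7319/0.9986 = 0.7329
P_K = P₀×ρ^K = 0.73292 × 0.2681^4 = 0.73292 × 0.0051664 = 0.003787
L = ρ[1 - (K+1)ρ^K + Kρ^(K+1)] / [(1-ρ)(1-ρ^(K+1))]
L = 0.2681 × (1 - 5×0.005166 + 4×0.001385) / ((1 - 0.2681) × (1 - 0.001385)) = 0.3594 cars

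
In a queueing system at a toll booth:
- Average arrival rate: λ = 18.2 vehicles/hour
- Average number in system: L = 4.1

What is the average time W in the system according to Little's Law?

Little's Law: L = λW, so W = L/λ
W = 4.1/18.2 = 0.2253 hours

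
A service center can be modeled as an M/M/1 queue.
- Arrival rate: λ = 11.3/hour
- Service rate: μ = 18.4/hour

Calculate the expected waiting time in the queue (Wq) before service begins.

First, compute utilization: ρ = λ/μ = 11.3/18.4 = 0.6141
For M/M/1: Wq = λ/(μ(μ-λ))
Wq = 11.3/(18.4 × (18.4-11.3))
Wq = 11.3/(18.4 × 7.10)
Wq = 0.08650 hours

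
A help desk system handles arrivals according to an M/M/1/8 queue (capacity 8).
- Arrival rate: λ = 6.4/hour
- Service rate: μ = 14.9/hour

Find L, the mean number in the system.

ρ = λ/μ = 6.4/14.9 = 0.42953
P₀ = (1-ρ)/(1-ρ^(K+1)) = (1-0.42953)/(1-0.42953^9) = 0.5705/0.9995 = 0.5708
P_K = P₀×ρ^K = 0.57075 × 0.42953^8 = 0.57075 × 0.0011586 = 0.0006613
L = ρ[1 - (K+1)ρ^K + Kρ^(K+1)] / [(1-ρ)(1-ρ^(K+1))]
L = 0.42953 × (1 - 9×0.001159 + 8×0.0004977) / ((1 - 0.42953) × (1 - 0.0004977)) = 0.7485 tickets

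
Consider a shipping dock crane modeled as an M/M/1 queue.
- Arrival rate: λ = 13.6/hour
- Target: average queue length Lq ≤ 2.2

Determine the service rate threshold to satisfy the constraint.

For M/M/1: Lq = λ²/(μ(μ-λ))
Need Lq ≤ 2.2, i.e. μ(μ-λ) ≥ λ²/2.2
μ² - 13.6μ - 184.96/2.2 ≥ 0  →  μ² - 13.6μ - 84.07273 ≥ 0
Quadratic formula (positive root): μ = [λ + √(λ² + 4×84.07273)]/2
Discriminant: 184.96 + 4×84.07273 = 521.2509, √521.2509 = 22.8309
μ ≥ (13.6 + 22.8309)/2 = 18.2155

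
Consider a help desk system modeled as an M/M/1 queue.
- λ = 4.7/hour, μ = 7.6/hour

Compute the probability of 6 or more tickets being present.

ρ = λ/μ = 4.7/7.6 = 0.61842
P(N ≥ n) = ρⁿ
P(N ≥ 6) = 0.61842^6
P(N ≥ 6) = 0.05594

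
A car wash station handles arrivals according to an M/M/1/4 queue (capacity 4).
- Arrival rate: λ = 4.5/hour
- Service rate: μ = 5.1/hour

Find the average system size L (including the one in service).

ρ = λ/μ = 4.5/5.1 = 0.88235
P₀ = (1-ρ)/(1-ρ^(K+1)) = (1-0.88235)/(1-0.88235^5) = 0.11765/0.46518 = 0.2529
P_K = P₀×ρ^K = 0.2529 × 0.88235^4 = 0.2529 × 0.6061 = 0.1533
L = ρ[1 - (K+1)ρ^K + Kρ^(K+1)] / [(1-ρ)(1-ρ^(K+1))]
L = 0.88235 × (1 - 5×0.60613 + 4×0.53482) / ((1 - 0.88235) × (1 - 0.53482)) = 1.7514 cars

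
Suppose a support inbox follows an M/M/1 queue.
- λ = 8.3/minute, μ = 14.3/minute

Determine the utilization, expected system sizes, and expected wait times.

Step 1: ρ = λ/μ = 8.3/14.3 = 0.5804
Step 2: L = λ/(μ-λ) = 8.3/6.00 = 1.3833
Step 3: Lq = λ²/(μ(μ-λ)) = 68.89/(14.3×6.00) = 0.8029
Step 4: W = 1/(μ-λ) = 1/6.00 = 0.166667
Step 5: Wq = λ/(μ(μ-λ)) = 8.3/(14.3×6.00) = 0.09674
Step 6: P(0) = 1-ρ = 0.4196
Verify: L = λW = 8.3×0.166667 = 1.3833 ✔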